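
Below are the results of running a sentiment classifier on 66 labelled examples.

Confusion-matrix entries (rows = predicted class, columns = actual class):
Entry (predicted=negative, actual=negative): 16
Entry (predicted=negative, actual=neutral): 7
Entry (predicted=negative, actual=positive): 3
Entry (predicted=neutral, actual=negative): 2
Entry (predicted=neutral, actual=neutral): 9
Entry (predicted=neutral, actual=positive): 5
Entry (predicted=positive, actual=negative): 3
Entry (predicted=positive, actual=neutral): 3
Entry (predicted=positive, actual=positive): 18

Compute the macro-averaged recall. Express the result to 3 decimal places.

Per-class recall (TP/(TP+FN)):
  negative: TP=16, FN=2+3=5 → 16/21 = 0.7619
  neutral: TP=9, FN=7+3=10 → 9/19 = 0.4737
  positive: TP=18, FN=3+5=8 → 18/26 = 0.6923
Macro-recall = mean = (0.7619 + 0.4737 + 0.6923) / 3 = 0.643

0.643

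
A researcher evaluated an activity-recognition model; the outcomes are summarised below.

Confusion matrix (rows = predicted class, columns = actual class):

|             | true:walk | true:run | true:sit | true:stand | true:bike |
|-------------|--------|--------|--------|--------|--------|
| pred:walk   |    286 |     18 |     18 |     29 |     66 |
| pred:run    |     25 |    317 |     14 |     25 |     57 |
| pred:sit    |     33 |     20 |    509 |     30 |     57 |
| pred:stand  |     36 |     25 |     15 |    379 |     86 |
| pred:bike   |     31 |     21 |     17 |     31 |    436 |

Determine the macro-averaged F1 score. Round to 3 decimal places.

0.743

Per-class F1 score (2·TP/(2·TP+FP+FN)):
  walk: TP=286, FP=18+18+29+66=131, FN=25+33+36+31=125 → 572/828 = 0.6908
  run: TP=317, FP=25+14+25+57=121, FN=18+20+25+21=84 → 634/839 = 0.7557
  sit: TP=509, FP=33+20+30+57=140, FN=18+14+15+17=64 → 1018/1222 = 0.8331
  stand: TP=379, FP=36+25+15+86=162, FN=29+25+30+31=115 → 758/1035 = 0.7324
  bike: TP=436, FP=31+21+17+31=100, FN=66+57+57+86=266 → 872/1238 = 0.7044
Macro-F1 score = mean = (0.6908 + 0.7557 + 0.8331 + 0.7324 + 0.7044) / 5 = 0.743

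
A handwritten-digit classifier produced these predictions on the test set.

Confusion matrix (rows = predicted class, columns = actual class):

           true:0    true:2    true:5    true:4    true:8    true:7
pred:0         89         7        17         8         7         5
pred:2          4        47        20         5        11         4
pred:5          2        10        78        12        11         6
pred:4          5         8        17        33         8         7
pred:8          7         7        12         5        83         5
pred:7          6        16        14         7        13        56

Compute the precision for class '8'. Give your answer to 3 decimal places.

0.697

One-vs-rest for '8': TP = diagonal; FP = other classes predicted '8'; FN = '8' predicted as other.
precision = TP/(TP+FP).
8: TP=83, FP=7+7+12+5+5=36 → 83/119 = 0.6975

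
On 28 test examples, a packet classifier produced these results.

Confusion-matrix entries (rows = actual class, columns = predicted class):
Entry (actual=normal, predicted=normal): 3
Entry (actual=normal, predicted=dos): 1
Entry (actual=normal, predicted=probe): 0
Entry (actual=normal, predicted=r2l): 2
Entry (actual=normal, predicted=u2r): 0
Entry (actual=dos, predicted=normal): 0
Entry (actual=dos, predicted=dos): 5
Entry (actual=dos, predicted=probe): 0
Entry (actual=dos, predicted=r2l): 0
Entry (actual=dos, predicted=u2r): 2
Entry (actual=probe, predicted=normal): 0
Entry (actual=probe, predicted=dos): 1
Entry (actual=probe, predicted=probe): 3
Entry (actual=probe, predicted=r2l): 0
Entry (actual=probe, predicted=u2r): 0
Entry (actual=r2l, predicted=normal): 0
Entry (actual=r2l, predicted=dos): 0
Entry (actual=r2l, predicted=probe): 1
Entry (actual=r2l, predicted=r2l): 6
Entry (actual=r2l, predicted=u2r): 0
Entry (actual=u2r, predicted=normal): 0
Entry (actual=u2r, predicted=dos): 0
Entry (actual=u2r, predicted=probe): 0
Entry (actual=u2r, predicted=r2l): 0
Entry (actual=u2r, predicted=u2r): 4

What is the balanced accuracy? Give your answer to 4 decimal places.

Balanced accuracy = mean of per-class recall.
  normal: recall = 3/6 = 0.50000
  dos: recall = 5/7 = 0.71429
  probe: recall = 3/4 = 0.75000
  r2l: recall = 6/7 = 0.85714
  u2r: recall = 4/4 = 1.00000
Mean = (0.50000 + 0.71429 + 0.75000 + 0.85714 + 1.00000) / 5 = 0.7643

0.7643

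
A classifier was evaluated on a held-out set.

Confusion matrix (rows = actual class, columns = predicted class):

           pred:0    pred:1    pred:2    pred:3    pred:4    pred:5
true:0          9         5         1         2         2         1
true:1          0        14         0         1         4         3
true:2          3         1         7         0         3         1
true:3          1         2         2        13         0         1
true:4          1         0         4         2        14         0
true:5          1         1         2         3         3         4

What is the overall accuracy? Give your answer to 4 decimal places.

0.5495

Accuracy = trace / total = (9+14+7+13+14+4=61) / 111 = 61/111 = 0.5495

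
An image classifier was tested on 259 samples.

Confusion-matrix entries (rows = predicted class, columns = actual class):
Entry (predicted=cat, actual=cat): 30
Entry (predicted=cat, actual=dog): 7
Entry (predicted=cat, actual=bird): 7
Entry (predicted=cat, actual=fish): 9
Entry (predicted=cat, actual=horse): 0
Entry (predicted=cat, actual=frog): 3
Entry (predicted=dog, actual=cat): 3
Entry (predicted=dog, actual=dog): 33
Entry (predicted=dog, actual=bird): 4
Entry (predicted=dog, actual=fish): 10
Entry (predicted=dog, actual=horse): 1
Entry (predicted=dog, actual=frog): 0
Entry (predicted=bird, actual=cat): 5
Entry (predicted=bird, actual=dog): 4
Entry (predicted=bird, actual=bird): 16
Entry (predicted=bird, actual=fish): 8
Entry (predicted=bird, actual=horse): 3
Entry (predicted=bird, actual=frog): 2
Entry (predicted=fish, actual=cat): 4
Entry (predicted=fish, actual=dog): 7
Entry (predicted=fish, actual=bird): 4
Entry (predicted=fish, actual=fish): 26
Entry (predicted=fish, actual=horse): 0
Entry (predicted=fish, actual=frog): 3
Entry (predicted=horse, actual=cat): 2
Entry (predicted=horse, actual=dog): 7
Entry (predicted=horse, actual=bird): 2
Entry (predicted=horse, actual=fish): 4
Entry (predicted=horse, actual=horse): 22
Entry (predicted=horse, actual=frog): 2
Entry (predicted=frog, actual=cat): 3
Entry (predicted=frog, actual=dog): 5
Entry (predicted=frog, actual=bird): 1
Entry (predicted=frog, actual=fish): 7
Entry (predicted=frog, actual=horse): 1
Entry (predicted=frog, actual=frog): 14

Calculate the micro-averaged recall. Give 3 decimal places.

Micro-averaging pools counts across classes: ΣTP=141, ΣFP=118, ΣFN=118.
Micro-recall = TP/(TP+FN) on pooled counts = 0.544 (equals overall accuracy in single-label multiclass).

0.544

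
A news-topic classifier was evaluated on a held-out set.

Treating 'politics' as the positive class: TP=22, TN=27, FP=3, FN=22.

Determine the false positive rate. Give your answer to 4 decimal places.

0.1000

FPR = FP/(FP+TN) = 3/(3+27) = 0.1000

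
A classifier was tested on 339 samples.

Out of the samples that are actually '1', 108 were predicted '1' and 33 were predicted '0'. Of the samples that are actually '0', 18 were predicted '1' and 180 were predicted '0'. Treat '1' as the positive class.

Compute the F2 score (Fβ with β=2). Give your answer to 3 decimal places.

0.783

Fβ = (1+β²)·TP / ((1+β²)·TP + β²·FN + FP), with β²=4
= 5·108 / (5·108 + 4·33 + 18) = 0.783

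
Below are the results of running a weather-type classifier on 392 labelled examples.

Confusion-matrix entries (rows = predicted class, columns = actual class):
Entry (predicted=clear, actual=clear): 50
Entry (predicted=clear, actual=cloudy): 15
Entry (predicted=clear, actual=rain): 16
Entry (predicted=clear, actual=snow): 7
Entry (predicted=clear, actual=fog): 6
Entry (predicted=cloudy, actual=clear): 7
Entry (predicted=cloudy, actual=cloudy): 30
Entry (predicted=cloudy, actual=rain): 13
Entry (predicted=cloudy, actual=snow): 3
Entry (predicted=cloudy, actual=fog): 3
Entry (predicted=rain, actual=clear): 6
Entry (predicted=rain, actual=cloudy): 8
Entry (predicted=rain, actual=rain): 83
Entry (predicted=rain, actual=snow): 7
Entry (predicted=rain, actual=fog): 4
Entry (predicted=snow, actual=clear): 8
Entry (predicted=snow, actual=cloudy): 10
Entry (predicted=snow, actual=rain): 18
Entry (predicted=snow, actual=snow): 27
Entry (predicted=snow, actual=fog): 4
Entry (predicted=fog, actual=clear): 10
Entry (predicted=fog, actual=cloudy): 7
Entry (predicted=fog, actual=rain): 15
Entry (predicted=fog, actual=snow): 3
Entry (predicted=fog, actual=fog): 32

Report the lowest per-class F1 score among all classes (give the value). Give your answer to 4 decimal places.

Per-class F1 score (2·TP/(2·TP+FP+FN)):
  clear: TP=50, FP=15+16+7+6=44, FN=7+6+8+10=31 → 100/175 = 0.57143
  cloudy: TP=30, FP=7+13+3+3=26, FN=15+8+10+7=40 → 60/126 = 0.47619
  rain: TP=83, FP=6+8+7+4=25, FN=16+13+18+15=62 → 166/253 = 0.65613
  snow: TP=27, FP=8+10+18+4=40, FN=7+3+7+3=20 → 54/114 = 0.47368
  fog: TP=32, FP=10+7+15+3=35, FN=6+3+4+4=17 → 64/116 = 0.55172
Lowest is class 'snow' with F1 score = 0.4737.

0.4737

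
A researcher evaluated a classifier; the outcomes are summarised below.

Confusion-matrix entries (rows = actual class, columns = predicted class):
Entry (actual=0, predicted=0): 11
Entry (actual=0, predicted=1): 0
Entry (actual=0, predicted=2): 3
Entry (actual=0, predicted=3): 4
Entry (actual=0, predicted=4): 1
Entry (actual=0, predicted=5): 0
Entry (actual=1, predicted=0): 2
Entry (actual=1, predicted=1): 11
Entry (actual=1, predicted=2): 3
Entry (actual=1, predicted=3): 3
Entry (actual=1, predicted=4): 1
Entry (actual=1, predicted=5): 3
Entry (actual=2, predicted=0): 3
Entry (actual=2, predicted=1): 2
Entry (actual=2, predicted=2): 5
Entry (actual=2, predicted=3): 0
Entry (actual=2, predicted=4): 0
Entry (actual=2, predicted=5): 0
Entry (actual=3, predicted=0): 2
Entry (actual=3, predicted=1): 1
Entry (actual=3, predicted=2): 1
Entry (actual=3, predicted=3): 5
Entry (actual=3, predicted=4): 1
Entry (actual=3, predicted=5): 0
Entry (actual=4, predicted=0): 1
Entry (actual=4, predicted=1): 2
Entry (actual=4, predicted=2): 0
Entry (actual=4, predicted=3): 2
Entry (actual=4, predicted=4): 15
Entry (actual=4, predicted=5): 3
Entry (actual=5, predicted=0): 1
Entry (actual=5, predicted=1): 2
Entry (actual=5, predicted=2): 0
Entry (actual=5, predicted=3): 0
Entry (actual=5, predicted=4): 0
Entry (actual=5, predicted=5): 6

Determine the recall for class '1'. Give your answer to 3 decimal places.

0.478

Treat '1' as positive and all other classes as negative.
recall = TP/(TP+FN).
1: TP=11, FN=2+3+3+1+3=12 → 11/23 = 0.4783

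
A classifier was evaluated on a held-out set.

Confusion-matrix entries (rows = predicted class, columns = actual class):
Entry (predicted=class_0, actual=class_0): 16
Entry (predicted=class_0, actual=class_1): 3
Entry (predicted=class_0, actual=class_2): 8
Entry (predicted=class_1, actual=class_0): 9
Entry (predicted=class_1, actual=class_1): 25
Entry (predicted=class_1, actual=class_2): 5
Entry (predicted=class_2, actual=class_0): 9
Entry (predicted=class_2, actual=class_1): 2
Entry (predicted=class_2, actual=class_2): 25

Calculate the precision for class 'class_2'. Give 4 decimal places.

0.6944

Treat 'class_2' as positive and all other classes as negative.
precision = TP/(TP+FP).
class_2: TP=25, FP=9+2=11 → 25/36 = 0.69444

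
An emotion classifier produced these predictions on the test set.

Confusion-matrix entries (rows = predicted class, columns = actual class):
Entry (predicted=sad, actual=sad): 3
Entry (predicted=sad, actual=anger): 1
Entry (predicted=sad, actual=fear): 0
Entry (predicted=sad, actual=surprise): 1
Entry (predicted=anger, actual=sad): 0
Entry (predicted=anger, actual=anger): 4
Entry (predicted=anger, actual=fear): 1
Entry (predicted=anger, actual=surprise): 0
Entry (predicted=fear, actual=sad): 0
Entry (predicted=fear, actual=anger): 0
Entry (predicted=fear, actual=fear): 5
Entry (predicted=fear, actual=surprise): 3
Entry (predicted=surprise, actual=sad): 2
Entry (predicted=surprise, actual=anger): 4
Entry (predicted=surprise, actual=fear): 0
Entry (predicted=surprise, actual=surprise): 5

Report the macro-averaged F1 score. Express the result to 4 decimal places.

Per-class F1 score (2·TP/(2·TP+FP+FN)):
  sad: TP=3, FP=1+0+1=2, FN=0+0+2=2 → 6/10 = 0.60000
  anger: TP=4, FP=0+1+0=1, FN=1+0+4=5 → 8/14 = 0.57143
  fear: TP=5, FP=0+0+3=3, FN=0+1+0=1 → 10/14 = 0.71429
  surprise: TP=5, FP=2+4+0=6, FN=1+0+3=4 → 10/20 = 0.50000
Macro-F1 score = mean = (0.60000 + 0.57143 + 0.71429 + 0.50000) / 4 = 0.5964

0.5964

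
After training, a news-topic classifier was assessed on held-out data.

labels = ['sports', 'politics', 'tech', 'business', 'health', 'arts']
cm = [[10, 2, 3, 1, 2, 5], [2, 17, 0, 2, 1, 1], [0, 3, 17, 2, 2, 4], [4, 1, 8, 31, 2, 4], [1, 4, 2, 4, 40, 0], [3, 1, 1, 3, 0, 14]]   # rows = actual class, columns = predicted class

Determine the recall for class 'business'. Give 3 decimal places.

Treat 'business' as positive and all other classes as negative.
recall = TP/(TP+FN).
business: TP=31, FN=4+1+8+2+4=19 → 31/50 = 0.6200

0.620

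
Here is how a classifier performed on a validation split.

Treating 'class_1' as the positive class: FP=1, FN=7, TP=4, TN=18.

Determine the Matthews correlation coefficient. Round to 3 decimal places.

MCC = (TP·TN − FP·FN) / √((TP+FP)(TP+FN)(TN+FP)(TN+FN))
Numerator = 4·18 − 1·7 = 65
Denominator = √(5·11·19·25) = √26125 = 161.6323
MCC = 65 / 161.6323 = 0.402

0.402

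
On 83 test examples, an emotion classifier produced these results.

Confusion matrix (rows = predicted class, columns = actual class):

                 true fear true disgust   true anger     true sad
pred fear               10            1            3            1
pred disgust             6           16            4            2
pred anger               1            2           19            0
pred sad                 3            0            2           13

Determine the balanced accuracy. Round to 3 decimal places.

Balanced accuracy = mean of per-class recall.
  fear: recall = 10/20 = 0.5000
  disgust: recall = 16/19 = 0.8421
  anger: recall = 19/28 = 0.6786
  sad: recall = 13/16 = 0.8125
Mean = (0.5000 + 0.8421 + 0.6786 + 0.8125) / 4 = 0.708

0.708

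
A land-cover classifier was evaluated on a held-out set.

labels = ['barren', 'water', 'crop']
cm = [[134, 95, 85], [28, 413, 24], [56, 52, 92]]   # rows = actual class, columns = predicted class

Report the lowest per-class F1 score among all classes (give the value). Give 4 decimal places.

Per-class F1 score (2·TP/(2·TP+FP+FN)):
  barren: TP=134, FP=28+56=84, FN=95+85=180 → 268/532 = 0.50376
  water: TP=413, FP=95+52=147, FN=28+24=52 → 826/1025 = 0.80585
  crop: TP=92, FP=85+24=109, FN=56+52=108 → 184/401 = 0.45885
Lowest is class 'crop' with F1 score = 0.4589.

0.4589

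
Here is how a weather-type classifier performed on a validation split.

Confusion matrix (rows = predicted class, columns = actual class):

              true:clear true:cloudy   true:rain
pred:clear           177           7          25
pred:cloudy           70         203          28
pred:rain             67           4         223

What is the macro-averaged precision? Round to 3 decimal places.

Per-class precision (TP/(TP+FP)):
  clear: TP=177, FP=7+25=32 → 177/209 = 0.8469
  cloudy: TP=203, FP=70+28=98 → 203/301 = 0.6744
  rain: TP=223, FP=67+4=71 → 223/294 = 0.7585
Macro-precision = mean = (0.8469 + 0.6744 + 0.7585) / 3 = 0.760

0.760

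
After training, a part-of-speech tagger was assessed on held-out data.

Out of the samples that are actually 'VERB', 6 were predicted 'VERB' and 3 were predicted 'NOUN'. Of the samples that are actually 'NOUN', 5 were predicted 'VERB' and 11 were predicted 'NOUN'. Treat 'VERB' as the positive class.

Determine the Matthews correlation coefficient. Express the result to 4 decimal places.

MCC = (TP·TN − FP·FN) / √((TP+FP)(TP+FN)(TN+FP)(TN+FN))
Numerator = 6·11 − 5·3 = 51
Denominator = √(11·9·16·14) = √22176 = 148.9161
MCC = 51 / 148.9161 = 0.3425

0.3425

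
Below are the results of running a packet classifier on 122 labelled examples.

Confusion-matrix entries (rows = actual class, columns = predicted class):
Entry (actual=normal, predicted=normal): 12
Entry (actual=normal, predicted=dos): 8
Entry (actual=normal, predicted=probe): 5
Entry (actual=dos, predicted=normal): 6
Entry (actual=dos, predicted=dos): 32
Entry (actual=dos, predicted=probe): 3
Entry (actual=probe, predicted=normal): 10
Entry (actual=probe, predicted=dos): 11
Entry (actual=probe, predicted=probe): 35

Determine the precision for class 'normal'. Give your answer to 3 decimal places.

0.429

Take TP from the diagonal, FP from the rest of the 'normal' prediction marginal, FN from the rest of the 'normal' actual marginal.
precision = TP/(TP+FP).
normal: TP=12, FP=6+10=16 → 12/28 = 0.4286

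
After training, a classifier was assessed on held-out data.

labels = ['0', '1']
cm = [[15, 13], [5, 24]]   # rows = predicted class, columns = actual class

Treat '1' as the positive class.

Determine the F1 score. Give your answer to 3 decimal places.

0.727

Precision = TP/(TP+FP) = 24/29 = 0.8276
Recall = TP/(TP+FN) = 24/37 = 0.6486
F1 = 2·TP/(2·TP+FP+FN) = 48/66 = 0.727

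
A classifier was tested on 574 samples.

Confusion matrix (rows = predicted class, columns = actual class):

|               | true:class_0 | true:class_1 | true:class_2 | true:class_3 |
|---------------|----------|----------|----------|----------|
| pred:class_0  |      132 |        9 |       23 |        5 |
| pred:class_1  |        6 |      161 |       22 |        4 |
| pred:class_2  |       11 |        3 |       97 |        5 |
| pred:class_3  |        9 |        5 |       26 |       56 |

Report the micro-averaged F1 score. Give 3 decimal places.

0.777

Micro-averaging pools counts across classes: ΣTP=446, ΣFP=128, ΣFN=128.
Micro-F1 score = 2·TP/(2·TP+FP+FN) on pooled counts = 0.777 (equals overall accuracy in single-label multiclass).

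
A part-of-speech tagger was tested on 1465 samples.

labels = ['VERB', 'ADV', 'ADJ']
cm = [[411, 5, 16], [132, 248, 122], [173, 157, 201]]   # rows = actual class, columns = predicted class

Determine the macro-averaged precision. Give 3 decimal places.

0.591

Per-class precision (TP/(TP+FP)):
  VERB: TP=411, FP=132+173=305 → 411/716 = 0.5740
  ADV: TP=248, FP=5+157=162 → 248/410 = 0.6049
  ADJ: TP=201, FP=16+122=138 → 201/339 = 0.5929
Macro-precision = mean = (0.5740 + 0.6049 + 0.5929) / 3 = 0.591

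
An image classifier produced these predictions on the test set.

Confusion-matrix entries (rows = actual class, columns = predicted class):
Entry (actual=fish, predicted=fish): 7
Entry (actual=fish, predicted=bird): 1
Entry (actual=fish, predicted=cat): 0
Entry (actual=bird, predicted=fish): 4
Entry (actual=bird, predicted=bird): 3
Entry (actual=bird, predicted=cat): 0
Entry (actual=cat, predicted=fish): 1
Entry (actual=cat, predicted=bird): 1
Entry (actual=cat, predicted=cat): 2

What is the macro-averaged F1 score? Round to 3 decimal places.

0.622

Per-class F1 score (2·TP/(2·TP+FP+FN)):
  fish: TP=7, FP=4+1=5, FN=1+0=1 → 14/20 = 0.7000
  bird: TP=3, FP=1+1=2, FN=4+0=4 → 6/12 = 0.5000
  cat: TP=2, FP=0+0=0, FN=1+1=2 → 4/6 = 0.6667
Macro-F1 score = mean = (0.7000 + 0.5000 + 0.6667) / 3 = 0.622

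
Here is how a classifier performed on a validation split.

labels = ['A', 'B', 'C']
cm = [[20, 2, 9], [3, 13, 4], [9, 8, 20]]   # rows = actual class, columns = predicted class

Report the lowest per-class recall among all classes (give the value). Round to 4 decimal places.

Per-class recall (TP/(TP+FN)):
  A: TP=20, FN=2+9=11 → 20/31 = 0.64516
  B: TP=13, FN=3+4=7 → 13/20 = 0.65000
  C: TP=20, FN=9+8=17 → 20/37 = 0.54054
Lowest is class 'C' with recall = 0.5405.

0.5405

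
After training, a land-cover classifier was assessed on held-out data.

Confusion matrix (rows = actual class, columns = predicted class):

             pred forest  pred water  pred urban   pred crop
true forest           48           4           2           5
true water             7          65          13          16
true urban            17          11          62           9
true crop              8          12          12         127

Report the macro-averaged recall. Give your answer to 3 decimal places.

Per-class recall (TP/(TP+FN)):
  forest: TP=48, FN=4+2+5=11 → 48/59 = 0.8136
  water: TP=65, FN=7+13+16=36 → 65/101 = 0.6436
  urban: TP=62, FN=17+11+9=37 → 62/99 = 0.6263
  crop: TP=127, FN=8+12+12=32 → 127/159 = 0.7987
Macro-recall = mean = (0.8136 + 0.6436 + 0.6263 + 0.7987) / 4 = 0.721

0.721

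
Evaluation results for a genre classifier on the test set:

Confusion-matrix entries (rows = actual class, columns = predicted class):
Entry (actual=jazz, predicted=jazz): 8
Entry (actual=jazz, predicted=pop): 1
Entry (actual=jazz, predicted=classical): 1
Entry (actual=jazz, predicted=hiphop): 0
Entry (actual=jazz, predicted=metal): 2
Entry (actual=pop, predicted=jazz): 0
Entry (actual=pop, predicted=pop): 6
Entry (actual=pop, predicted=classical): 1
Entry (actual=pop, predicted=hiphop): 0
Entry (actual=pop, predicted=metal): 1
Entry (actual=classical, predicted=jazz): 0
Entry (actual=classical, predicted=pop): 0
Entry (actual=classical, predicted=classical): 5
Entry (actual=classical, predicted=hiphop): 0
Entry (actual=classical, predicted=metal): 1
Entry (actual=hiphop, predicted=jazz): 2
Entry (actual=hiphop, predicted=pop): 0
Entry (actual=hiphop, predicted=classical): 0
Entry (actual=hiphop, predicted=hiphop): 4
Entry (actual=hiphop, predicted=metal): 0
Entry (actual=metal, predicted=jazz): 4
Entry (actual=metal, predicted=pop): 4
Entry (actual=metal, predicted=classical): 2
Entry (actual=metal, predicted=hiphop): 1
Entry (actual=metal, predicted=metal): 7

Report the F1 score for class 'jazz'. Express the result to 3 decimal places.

0.615

F1 score = 2·TP/(2·TP+FP+FN).
jazz: TP=8, FP=0+0+2+4=6, FN=1+1+0+2=4 → 16/26 = 0.6154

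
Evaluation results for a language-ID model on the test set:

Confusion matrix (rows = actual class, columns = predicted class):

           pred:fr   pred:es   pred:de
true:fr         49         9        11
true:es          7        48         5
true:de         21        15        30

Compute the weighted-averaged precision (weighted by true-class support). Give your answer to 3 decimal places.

0.651

Per-class precision (TP/(TP+FP)):
  fr: TP=49, FP=7+21=28 → 49/77 = 0.6364
  es: TP=48, FP=9+15=24 → 48/72 = 0.6667
  de: TP=30, FP=11+5=16 → 30/46 = 0.6522
Weighted-precision = Σ (supportᵢ/N)·precisionᵢ with N=195: (69/195)·0.6364 + (60/195)·0.6667 + (66/195)·0.6522 = 0.651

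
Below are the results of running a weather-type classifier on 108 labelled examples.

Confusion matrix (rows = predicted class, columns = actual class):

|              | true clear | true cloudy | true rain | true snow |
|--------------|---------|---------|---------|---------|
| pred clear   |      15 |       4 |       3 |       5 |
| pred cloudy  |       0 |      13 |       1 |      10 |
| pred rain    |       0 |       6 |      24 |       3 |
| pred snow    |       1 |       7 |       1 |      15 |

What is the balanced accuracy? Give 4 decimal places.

0.6632

Balanced accuracy = mean of per-class recall.
  clear: recall = 15/16 = 0.93750
  cloudy: recall = 13/30 = 0.43333
  rain: recall = 24/29 = 0.82759
  snow: recall = 15/33 = 0.45455
Mean = (0.93750 + 0.43333 + 0.82759 + 0.45455) / 4 = 0.6632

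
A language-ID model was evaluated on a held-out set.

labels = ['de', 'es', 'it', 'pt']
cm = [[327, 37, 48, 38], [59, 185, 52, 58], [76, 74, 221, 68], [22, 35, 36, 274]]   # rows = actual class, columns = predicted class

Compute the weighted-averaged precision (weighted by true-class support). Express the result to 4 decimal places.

Per-class precision (TP/(TP+FP)):
  de: TP=327, FP=59+76+22=157 → 327/484 = 0.67562
  es: TP=185, FP=37+74+35=146 → 185/331 = 0.55891
  it: TP=221, FP=48+52+36=136 → 221/357 = 0.61905
  pt: TP=274, FP=38+58+68=164 → 274/438 = 0.62557
Weighted-precision = Σ (supportᵢ/N)·precisionᵢ with N=1610: (450/1610)·0.67562 + (354/1610)·0.55891 + (439/1610)·0.61905 + (367/1610)·0.62557 = 0.6231

0.6231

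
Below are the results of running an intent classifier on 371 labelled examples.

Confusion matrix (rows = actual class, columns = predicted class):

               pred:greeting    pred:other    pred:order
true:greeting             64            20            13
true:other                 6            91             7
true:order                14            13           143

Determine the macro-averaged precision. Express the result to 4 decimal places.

0.7910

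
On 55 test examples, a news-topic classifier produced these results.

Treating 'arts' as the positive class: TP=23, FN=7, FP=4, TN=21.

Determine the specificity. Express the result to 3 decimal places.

0.840

Specificity = TN/(TN+FP) = 21/(21+4) = 0.840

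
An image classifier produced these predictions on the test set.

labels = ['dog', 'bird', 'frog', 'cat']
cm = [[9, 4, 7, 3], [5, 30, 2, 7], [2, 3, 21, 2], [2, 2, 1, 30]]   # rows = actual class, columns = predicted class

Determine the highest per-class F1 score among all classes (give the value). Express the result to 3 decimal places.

0.779

Per-class F1 score (2·TP/(2·TP+FP+FN)):
  dog: TP=9, FP=5+2+2=9, FN=4+7+3=14 → 18/41 = 0.4390
  bird: TP=30, FP=4+3+2=9, FN=5+2+7=14 → 60/83 = 0.7229
  frog: TP=21, FP=7+2+1=10, FN=2+3+2=7 → 42/59 = 0.7119
  cat: TP=30, FP=3+7+2=12, FN=2+2+1=5 → 60/77 = 0.7792
Highest is class 'cat' with F1 score = 0.779.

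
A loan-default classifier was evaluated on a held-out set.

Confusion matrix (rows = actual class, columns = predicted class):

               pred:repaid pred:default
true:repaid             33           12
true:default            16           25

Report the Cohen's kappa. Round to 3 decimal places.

Observed agreement pₒ = trace/N = 58/86 = 0.6744
Expected agreement pₑ = Σ (rowᵢ·colᵢ)/N² = (45·49 + 41·37)/86² = 0.5032
κ = (pₒ − pₑ)/(1 − pₑ) = (0.6744 − 0.5032)/(1 − 0.5032) = 0.345

0.345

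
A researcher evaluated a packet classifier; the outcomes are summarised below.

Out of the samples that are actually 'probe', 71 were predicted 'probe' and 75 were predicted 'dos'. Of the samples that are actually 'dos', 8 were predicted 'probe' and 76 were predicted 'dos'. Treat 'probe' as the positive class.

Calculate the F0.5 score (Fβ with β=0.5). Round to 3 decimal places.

0.768

Fβ = (1+β²)·TP / ((1+β²)·TP + β²·FN + FP), with β²=1/4
= 1.25·71 / (1.25·71 + 0.25·75 + 8) = 0.768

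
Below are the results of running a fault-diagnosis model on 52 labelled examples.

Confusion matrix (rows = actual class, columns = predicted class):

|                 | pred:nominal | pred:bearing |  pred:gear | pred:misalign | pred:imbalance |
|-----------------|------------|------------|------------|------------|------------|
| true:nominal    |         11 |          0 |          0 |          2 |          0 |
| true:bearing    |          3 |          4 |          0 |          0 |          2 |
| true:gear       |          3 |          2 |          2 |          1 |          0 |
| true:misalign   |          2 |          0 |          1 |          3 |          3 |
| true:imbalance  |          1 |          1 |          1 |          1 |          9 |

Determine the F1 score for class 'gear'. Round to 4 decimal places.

0.3333

Treat 'gear' as positive and all other classes as negative.
F1 score = 2·TP/(2·TP+FP+FN).
gear: TP=2, FP=0+0+1+1=2, FN=3+2+1+0=6 → 4/12 = 0.33333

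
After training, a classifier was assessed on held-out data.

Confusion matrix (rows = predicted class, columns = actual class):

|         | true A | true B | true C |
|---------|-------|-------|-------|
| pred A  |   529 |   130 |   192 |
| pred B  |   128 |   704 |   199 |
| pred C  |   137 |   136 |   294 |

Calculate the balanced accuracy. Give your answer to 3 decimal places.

0.607

Balanced accuracy = mean of per-class recall.
  A: recall = 529/794 = 0.6662
  B: recall = 704/970 = 0.7258
  C: recall = 294/685 = 0.4292
Mean = (0.6662 + 0.7258 + 0.4292) / 3 = 0.607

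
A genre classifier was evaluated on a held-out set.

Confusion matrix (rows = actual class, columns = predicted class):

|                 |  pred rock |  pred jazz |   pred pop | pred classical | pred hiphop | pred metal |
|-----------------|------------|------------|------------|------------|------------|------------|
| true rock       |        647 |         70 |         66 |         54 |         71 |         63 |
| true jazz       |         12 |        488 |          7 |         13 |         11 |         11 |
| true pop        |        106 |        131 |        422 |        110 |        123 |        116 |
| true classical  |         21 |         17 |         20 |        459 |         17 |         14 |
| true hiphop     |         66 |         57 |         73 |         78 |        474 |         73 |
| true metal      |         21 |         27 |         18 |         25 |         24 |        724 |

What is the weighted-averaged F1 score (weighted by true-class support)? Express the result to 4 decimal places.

Per-class F1 score (2·TP/(2·TP+FP+FN)):
  rock: TP=647, FP=12+106+21+66+21=226, FN=70+66+54+71+63=324 → 1294/1844 = 0.70174
  jazz: TP=488, FP=70+131+17+57+27=302, FN=12+7+13+11+11=54 → 976/1332 = 0.73273
  pop: TP=422, FP=66+7+20+73+18=184, FN=106+131+110+123+116=586 → 844/1614 = 0.52292
  classical: TP=459, FP=54+13+110+78+25=280, FN=21+17+20+17+14=89 → 918/1287 = 0.71329
  hiphop: TP=474, FP=71+11+123+17+24=246, FN=66+57+73+78+73=347 → 948/1541 = 0.61518
  metal: TP=724, FP=63+11+116+14+73=277, FN=21+27+18+25+24=115 → 1448/1840 = 0.78696
Weighted-F1 score = Σ (supportᵢ/N)·F1 scoreᵢ with N=4729: (971/4729)·0.70174 + (542/4729)·0.73273 + (1008/4729)·0.52292 + (548/4729)·0.71329 + (821/4729)·0.61518 + (839/4729)·0.78696 = 0.6686

0.6686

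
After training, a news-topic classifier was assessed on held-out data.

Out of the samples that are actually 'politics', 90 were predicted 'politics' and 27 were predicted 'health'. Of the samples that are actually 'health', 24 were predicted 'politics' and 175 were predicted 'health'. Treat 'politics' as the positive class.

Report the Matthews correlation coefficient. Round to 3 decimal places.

MCC = (TP·TN − FP·FN) / √((TP+FP)(TP+FN)(TN+FP)(TN+FN))
Numerator = 90·175 − 24·27 = 15102
Denominator = √(114·117·199·202) = √536160924 = 23155.1490
MCC = 15102 / 23155.1490 = 0.652

0.652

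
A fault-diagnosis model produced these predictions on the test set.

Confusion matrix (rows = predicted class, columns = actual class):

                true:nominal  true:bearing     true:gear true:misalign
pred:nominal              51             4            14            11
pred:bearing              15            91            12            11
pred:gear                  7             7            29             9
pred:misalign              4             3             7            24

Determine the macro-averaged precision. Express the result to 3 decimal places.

Per-class precision (TP/(TP+FP)):
  nominal: TP=51, FP=4+14+11=29 → 51/80 = 0.6375
  bearing: TP=91, FP=15+12+11=38 → 91/129 = 0.7054
  gear: TP=29, FP=7+7+9=23 → 29/52 = 0.5577
  misalign: TP=24, FP=4+3+7=14 → 24/38 = 0.6316
Macro-precision = mean = (0.6375 + 0.7054 + 0.5577 + 0.6316) / 4 = 0.633

0.633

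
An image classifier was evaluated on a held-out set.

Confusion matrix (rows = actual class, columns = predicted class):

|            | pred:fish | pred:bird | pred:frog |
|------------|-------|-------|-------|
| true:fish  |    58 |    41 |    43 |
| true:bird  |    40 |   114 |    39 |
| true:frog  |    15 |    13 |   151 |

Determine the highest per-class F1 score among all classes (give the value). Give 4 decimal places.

Per-class F1 score (2·TP/(2·TP+FP+FN)):
  fish: TP=58, FP=40+15=55, FN=41+43=84 → 116/255 = 0.45490
  bird: TP=114, FP=41+13=54, FN=40+39=79 → 228/361 = 0.63158
  frog: TP=151, FP=43+39=82, FN=15+13=28 → 302/412 = 0.73301
Highest is class 'frog' with F1 score = 0.7330.

0.7330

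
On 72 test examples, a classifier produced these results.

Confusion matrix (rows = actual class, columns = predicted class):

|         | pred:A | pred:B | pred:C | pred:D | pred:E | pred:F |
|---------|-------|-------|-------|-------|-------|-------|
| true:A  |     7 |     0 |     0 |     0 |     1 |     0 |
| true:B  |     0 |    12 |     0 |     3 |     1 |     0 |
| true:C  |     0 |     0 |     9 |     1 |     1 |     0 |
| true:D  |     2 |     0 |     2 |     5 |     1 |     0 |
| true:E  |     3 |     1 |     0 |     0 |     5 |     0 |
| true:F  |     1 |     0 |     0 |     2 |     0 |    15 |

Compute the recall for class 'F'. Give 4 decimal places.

0.8333

recall = TP/(TP+FN).
F: TP=15, FN=1+0+0+2+0=3 → 15/18 = 0.83333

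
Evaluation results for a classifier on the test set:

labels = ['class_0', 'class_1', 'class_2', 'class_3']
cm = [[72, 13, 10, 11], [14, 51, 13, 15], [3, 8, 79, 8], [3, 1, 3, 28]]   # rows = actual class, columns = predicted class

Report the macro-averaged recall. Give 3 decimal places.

0.708

Per-class recall (TP/(TP+FN)):
  class_0: TP=72, FN=13+10+11=34 → 72/106 = 0.6792
  class_1: TP=51, FN=14+13+15=42 → 51/93 = 0.5484
  class_2: TP=79, FN=3+8+8=19 → 79/98 = 0.8061
  class_3: TP=28, FN=3+1+3=7 → 28/35 = 0.8000
Macro-recall = mean = (0.6792 + 0.5484 + 0.8061 + 0.8000) / 4 = 0.708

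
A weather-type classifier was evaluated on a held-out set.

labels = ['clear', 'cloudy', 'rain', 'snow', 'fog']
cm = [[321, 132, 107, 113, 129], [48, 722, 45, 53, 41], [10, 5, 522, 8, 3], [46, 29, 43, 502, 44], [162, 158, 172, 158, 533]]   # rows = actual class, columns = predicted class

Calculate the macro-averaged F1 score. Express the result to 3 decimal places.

0.630

Per-class F1 score (2·TP/(2·TP+FP+FN)):
  clear: TP=321, FP=48+10+46+162=266, FN=132+107+113+129=481 → 642/1389 = 0.4622
  cloudy: TP=722, FP=132+5+29+158=324, FN=48+45+53+41=187 → 1444/1955 = 0.7386
  rain: TP=522, FP=107+45+43+172=367, FN=10+5+8+3=26 → 1044/1437 = 0.7265
  snow: TP=502, FP=113+53+8+158=332, FN=46+29+43+44=162 → 1004/1498 = 0.6702
  fog: TP=533, FP=129+41+3+44=217, FN=162+158+172+158=650 → 1066/1933 = 0.5515
Macro-F1 score = mean = (0.4622 + 0.7386 + 0.7265 + 0.6702 + 0.5515) / 5 = 0.630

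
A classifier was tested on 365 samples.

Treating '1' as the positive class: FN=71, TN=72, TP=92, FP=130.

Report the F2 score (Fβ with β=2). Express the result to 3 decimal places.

Fβ = (1+β²)·TP / ((1+β²)·TP + β²·FN + FP), with β²=4
= 5·92 / (5·92 + 4·71 + 130) = 0.526

0.526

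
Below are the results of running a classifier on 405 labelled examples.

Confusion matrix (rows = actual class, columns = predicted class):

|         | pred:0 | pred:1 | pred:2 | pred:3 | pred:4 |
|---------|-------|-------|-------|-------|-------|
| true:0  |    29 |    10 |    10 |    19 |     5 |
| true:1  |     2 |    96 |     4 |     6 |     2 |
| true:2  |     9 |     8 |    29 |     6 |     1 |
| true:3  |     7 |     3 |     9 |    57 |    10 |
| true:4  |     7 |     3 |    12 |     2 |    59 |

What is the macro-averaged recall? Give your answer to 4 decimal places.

0.6382

Per-class recall (TP/(TP+FN)):
  0: TP=29, FN=10+10+19+5=44 → 29/73 = 0.39726
  1: TP=96, FN=2+4+6+2=14 → 96/110 = 0.87273
  2: TP=29, FN=9+8+6+1=24 → 29/53 = 0.54717
  3: TP=57, FN=7+3+9+10=29 → 57/86 = 0.66279
  4: TP=59, FN=7+3+12+2=24 → 59/83 = 0.71084
Macro-recall = mean = (0.39726 + 0.87273 + 0.54717 + 0.66279 + 0.71084) / 5 = 0.6382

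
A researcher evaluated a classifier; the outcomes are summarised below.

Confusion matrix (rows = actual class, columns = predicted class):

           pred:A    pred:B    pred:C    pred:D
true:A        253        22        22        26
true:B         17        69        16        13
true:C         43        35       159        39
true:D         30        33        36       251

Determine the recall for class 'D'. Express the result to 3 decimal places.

0.717

Take TP from the diagonal, FP from the rest of the 'D' prediction marginal, FN from the rest of the 'D' actual marginal.
recall = TP/(TP+FN).
D: TP=251, FN=30+33+36=99 → 251/350 = 0.7171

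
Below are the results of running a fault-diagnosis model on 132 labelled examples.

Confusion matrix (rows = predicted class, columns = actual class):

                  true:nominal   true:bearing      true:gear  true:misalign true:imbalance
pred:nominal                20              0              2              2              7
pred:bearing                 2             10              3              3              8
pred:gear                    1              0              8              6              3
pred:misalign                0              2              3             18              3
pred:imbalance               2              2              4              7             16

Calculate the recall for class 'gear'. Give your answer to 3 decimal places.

recall = TP/(TP+FN).
gear: TP=8, FN=2+3+3+4=12 → 8/20 = 0.4000

0.400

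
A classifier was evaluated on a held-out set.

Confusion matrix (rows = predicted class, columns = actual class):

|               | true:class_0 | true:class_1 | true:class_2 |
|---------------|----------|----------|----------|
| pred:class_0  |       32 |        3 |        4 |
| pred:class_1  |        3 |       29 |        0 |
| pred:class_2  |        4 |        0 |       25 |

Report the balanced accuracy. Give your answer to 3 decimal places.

0.863

Balanced accuracy = mean of per-class recall.
  class_0: recall = 32/39 = 0.8205
  class_1: recall = 29/32 = 0.9063
  class_2: recall = 25/29 = 0.8621
Mean = (0.8205 + 0.9063 + 0.8621) / 3 = 0.863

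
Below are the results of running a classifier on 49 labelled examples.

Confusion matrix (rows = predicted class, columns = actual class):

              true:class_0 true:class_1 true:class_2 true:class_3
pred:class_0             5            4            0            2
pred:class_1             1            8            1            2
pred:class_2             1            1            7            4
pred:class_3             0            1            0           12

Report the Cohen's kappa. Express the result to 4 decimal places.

Observed agreement pₒ = trace/N = 32/49 = 0.65306
Expected agreement pₑ = Σ (rowᵢ·colᵢ)/N² = (7·11 + 14·12 + 8·13 + 20·13)/49² = 0.25364
κ = (pₒ − pₑ)/(1 − pₑ) = (0.65306 − 0.25364)/(1 − 0.25364) = 0.5352

0.5352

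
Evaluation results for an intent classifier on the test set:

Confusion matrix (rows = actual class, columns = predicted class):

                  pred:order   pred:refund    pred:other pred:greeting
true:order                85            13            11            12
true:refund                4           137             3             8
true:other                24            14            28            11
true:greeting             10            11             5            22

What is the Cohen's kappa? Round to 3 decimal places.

Observed agreement pₒ = trace/N = 272/398 = 0.6834
Expected agreement pₑ = Σ (rowᵢ·colᵢ)/N² = (121·123 + 152·175 + 77·47 + 48·53)/398² = 0.3008
κ = (pₒ − pₑ)/(1 − pₑ) = (0.6834 − 0.3008)/(1 − 0.3008) = 0.547

0.547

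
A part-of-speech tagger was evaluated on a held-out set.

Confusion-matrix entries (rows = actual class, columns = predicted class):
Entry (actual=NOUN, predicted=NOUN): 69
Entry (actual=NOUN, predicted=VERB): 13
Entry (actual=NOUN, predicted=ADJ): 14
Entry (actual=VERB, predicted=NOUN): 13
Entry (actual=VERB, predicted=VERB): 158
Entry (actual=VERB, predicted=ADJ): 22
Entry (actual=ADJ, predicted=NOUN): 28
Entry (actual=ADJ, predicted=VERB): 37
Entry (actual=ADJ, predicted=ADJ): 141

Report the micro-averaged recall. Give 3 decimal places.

Micro-averaging pools counts across classes: ΣTP=368, ΣFP=127, ΣFN=127.
Micro-recall = TP/(TP+FN) on pooled counts = 0.743 (equals overall accuracy in single-label multiclass).

0.743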